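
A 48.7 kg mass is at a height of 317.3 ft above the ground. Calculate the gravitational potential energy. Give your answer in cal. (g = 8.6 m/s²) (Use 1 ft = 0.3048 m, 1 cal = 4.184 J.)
Convert to SI: m = 48.7 kg, h = 96.713 m
PE = mgh = (48.7)(8.6)(96.713) = 40505.4 J = 9681 cal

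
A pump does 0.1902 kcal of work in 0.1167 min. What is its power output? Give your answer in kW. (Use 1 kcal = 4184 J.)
Convert to SI: W = 795.797 J, t = 7.002 s
P = W/t = 795.797/7.002 = 113.653 W = 0.1137 kW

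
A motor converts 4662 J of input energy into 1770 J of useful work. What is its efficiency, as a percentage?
η = W_out/W_in = 1770/4662 = 37.97%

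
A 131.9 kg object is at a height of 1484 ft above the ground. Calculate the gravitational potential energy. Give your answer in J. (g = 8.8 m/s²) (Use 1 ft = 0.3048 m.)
Convert to SI: m = 131.9 kg, h = 452.323 m
PE = mgh = (131.9)(8.8)(452.323) = 525000 J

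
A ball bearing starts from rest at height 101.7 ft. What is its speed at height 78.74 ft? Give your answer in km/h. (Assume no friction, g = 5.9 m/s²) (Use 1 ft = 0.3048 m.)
Convert to SI: h₁−h₂ = 6.99821 m
mgh₁ = mgh₂ + ½mv² ⇒ v = √(2g(h₁−h₂)) = √(2·5.9·6.99821) = 9.08729 m/s = 32.71 km/h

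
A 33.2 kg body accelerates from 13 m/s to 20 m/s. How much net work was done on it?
W = ΔKE = ½m(v₂² − v₁²) = ½(33.2)(20² − 13²) = 3834.6 J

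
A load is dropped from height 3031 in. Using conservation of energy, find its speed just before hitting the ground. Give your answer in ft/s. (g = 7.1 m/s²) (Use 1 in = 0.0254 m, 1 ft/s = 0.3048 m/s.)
Convert to SI: h = 76.9874 m
mgh = ½mv² ⇒ v = √(2gh) = √(2·7.1·76.9874) = 33.0639 m/s = 108.5 ft/s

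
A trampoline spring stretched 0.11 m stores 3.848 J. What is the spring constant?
k = 2·PE/x² = 2·3.848/(0.11)² = 636.0 N/m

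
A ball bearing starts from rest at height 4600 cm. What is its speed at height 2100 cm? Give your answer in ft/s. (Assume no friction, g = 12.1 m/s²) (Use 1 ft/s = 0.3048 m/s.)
Convert to SI: h₁−h₂ = 25.0 m
mgh₁ = mgh₂ + ½mv² ⇒ v = √(2g(h₁−h₂)) = √(2·12.1·25.0) = 24.5967 m/s = 80.7 ft/s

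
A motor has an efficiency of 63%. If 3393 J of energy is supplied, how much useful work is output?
W_out = η·W_in = 0.63·3393 = 2137.59 J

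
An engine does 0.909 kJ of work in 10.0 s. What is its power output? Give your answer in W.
Convert to SI: W = 909.0 J, t = 10.0 s
P = W/t = 909.0/10.0 = 90.9 W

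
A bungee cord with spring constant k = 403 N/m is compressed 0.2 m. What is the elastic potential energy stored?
PE = ½kx² = ½(403)(0.2)² = 8.06 J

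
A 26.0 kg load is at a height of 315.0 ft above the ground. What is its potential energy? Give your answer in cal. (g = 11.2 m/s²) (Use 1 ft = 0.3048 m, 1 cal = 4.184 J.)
Convert to SI: m = 26.0 kg, h = 96.012 m
PE = mgh = (26.0)(11.2)(96.012) = 27958.7 J = 6682 cal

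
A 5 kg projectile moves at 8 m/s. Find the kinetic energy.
KE = ½mv² = ½(5)(8)² = 160.0 J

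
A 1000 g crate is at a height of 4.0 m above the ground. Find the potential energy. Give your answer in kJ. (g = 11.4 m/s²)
Convert to SI: m = 1.0 kg, h = 4.0 m
PE = mgh = (1.0)(11.4)(4.0) = 45.6 J = 0.0456 kJ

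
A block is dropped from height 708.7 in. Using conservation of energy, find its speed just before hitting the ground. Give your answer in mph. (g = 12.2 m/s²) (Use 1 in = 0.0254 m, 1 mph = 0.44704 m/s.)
Convert to SI: h = 18.001 m
mgh = ½mv² ⇒ v = √(2gh) = √(2·12.2·18.001) = 20.9577 m/s = 46.88 mph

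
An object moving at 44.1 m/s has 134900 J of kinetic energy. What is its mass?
m = 2·KE/v² = 2·134900/(44.1)² = 138.7 kg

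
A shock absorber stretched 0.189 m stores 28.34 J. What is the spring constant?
k = 2·PE/x² = 2·28.34/(0.189)² = 1587 N/m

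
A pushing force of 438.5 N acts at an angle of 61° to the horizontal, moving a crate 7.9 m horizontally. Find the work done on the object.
W = F·d·cosθ = (438.5)(7.9)cos(61°) = 1679 J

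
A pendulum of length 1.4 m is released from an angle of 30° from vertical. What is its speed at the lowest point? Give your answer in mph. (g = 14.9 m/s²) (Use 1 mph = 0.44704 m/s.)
h = L(1 − cosθ) = 1.4(1 − cos30°) = 0.187564 m
v = √(2gh) = √(2·14.9·0.187564) = 2.3642 m/s = 5.289 mph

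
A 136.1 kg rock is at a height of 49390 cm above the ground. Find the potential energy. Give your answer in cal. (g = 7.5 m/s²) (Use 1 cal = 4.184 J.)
Convert to SI: m = 136.1 kg, h = 493.9 m
PE = mgh = (136.1)(7.5)(493.9) = 504148 J = 120500 cal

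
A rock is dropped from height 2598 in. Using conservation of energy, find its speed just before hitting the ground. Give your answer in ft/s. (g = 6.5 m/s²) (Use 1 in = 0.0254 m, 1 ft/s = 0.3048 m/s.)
Convert to SI: h = 65.9892 m
mgh = ½mv² ⇒ v = √(2gh) = √(2·6.5·65.9892) = 29.2892 m/s = 96.09 ft/s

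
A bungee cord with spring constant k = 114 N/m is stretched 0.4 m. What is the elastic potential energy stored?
PE = ½kx² = ½(114)(0.4)² = 9.12 J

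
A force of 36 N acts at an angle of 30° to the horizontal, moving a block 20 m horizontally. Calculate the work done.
W = F·d·cosθ = (36)(20)cos(30°) = 623.5 J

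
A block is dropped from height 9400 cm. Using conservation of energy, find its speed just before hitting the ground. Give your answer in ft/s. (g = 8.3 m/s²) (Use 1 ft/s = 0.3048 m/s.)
Convert to SI: h = 94.0 m
mgh = ½mv² ⇒ v = √(2gh) = √(2·8.3·94.0) = 39.5019 m/s = 129.6 ft/s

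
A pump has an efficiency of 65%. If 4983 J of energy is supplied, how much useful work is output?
W_out = η·W_in = 0.65·4983 = 3238.95 J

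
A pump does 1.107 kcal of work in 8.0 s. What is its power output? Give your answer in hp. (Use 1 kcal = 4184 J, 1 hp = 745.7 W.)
Convert to SI: W = 4631.69 J, t = 8.0 s
P = W/t = 4631.69/8.0 = 578.961 W = 0.7764 hp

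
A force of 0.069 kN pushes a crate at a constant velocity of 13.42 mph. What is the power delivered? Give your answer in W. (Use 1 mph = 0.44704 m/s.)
Convert to SI: F = 69.0 N, v = 5.99928 m/s
P = Fv = (69.0)(5.99928) = 414.0 W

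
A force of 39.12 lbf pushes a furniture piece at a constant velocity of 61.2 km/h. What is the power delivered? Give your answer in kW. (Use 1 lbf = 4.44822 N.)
Convert to SI: F = 174.014 N, v = 17.0 m/s
P = Fv = (174.014)(17.0) = 2958.24 W = 2.958 kW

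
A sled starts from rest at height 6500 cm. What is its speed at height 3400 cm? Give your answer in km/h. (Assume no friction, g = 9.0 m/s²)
Convert to SI: h₁−h₂ = 31.0 m
mgh₁ = mgh₂ + ½mv² ⇒ v = √(2g(h₁−h₂)) = √(2·9.0·31.0) = 23.622 m/s = 85.04 km/h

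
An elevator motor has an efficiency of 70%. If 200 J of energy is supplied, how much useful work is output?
W_out = η·W_in = 0.7·200 = 140.0 J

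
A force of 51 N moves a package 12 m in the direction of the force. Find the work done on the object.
W = F·d = (51)(12) = 612.0 J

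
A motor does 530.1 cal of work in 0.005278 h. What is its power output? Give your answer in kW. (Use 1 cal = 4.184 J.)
Convert to SI: W = 2217.94 J, t = 19.0008 s
P = W/t = 2217.94/19.0008 = 116.729 W = 0.1167 kW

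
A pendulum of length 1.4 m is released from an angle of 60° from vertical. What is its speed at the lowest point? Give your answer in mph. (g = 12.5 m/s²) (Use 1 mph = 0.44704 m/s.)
h = L(1 − cosθ) = 1.4(1 − cos60°) = 0.7 m
v = √(2gh) = √(2·12.5·0.7) = 4.1833 m/s = 9.358 mph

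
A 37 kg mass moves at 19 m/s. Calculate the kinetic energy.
KE = ½mv² = ½(37)(19)² = 6678.5 J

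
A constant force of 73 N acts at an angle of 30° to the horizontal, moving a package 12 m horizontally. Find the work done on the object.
W = F·d·cosθ = (73)(12)cos(30°) = 758.6 J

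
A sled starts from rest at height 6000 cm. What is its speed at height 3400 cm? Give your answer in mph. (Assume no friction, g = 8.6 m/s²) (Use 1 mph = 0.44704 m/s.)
Convert to SI: h₁−h₂ = 26.0 m
mgh₁ = mgh₂ + ½mv² ⇒ v = √(2g(h₁−h₂)) = √(2·8.6·26.0) = 21.1471 m/s = 47.3 mph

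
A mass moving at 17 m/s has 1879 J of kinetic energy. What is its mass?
m = 2·KE/v² = 2·1879/(17)² = 13.0 kg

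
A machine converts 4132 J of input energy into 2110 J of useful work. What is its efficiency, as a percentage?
η = W_out/W_in = 2110/4132 = 51.06%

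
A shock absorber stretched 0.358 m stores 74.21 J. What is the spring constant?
k = 2·PE/x² = 2·74.21/(0.358)² = 1158 N/m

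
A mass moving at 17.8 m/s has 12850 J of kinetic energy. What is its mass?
m = 2·KE/v² = 2·12850/(17.8)² = 81.11 kg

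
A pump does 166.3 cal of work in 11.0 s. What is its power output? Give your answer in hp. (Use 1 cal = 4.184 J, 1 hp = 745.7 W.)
Convert to SI: W = 695.799 J, t = 11.0 s
P = W/t = 695.799/11.0 = 63.2545 W = 0.08483 hp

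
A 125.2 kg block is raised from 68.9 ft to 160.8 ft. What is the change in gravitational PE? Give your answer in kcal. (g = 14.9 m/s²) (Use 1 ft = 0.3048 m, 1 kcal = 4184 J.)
Convert to SI: m = 125.2 kg, Δh = 28.0111 m
ΔPE = mgΔh = (125.2)(14.9)(28.0111) = 52254.2 J = 12.49 kcal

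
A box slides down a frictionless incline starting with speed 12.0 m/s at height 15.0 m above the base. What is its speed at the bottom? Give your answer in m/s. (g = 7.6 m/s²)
½mv₀² + mgh = ½mv² ⇒ v = √(v₀² + 2gh) = √(12.0² + 2·7.6·15.0) = 19.29 m/s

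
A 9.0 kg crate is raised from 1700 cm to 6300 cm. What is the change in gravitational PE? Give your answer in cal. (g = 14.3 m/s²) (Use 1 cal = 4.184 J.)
Convert to SI: m = 9.0 kg, Δh = 46.0 m
ΔPE = mgΔh = (9.0)(14.3)(46.0) = 5920.2 J = 1415 cal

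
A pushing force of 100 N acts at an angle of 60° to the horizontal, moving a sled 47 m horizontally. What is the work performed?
W = F·d·cosθ = (100)(47)cos(60°) = 2350 J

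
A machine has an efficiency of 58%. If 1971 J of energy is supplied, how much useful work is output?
W_out = η·W_in = 0.58·1971 = 1143.18 J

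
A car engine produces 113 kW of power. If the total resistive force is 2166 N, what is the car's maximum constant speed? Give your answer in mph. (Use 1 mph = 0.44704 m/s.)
P = Fv ⇒ v = P/F = 113000 W/2166.0 N = 52.1699 m/s = 116.7 mph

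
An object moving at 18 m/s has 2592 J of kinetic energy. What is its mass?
m = 2·KE/v² = 2·2592/(18)² = 16.0 kg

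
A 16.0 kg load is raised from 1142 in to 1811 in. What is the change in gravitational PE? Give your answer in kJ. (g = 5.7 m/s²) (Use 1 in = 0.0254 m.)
Convert to SI: m = 16.0 kg, Δh = 16.9926 m
ΔPE = mgΔh = (16.0)(5.7)(16.9926) = 1549.73 J = 1.55 kJ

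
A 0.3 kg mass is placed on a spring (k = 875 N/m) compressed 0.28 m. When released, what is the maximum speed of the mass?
½kx² = ½mv² ⇒ v = x√(k/m) = (0.28)√(875/0.3) = 15.12 m/s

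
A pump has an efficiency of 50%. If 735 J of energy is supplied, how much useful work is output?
W_out = η·W_in = 0.5·735 = 367.5 J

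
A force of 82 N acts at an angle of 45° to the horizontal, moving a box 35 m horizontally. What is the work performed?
W = F·d·cosθ = (82)(35)cos(45°) = 2029 J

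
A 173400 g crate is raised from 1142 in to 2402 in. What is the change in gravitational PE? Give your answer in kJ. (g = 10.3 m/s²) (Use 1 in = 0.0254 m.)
Convert to SI: m = 173.4 kg, Δh = 32.004 m
ΔPE = mgΔh = (173.4)(10.3)(32.004) = 57159.8 J = 57.16 kJ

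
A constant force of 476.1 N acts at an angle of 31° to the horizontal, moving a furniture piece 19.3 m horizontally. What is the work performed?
W = F·d·cosθ = (476.1)(19.3)cos(31°) = 7876 J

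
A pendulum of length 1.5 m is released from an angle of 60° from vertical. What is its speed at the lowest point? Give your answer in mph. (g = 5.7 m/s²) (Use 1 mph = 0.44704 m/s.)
h = L(1 − cosθ) = 1.5(1 − cos60°) = 0.75 m
v = √(2gh) = √(2·5.7·0.75) = 2.92404 m/s = 6.541 mph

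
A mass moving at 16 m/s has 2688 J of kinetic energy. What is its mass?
m = 2·KE/v² = 2·2688/(16)² = 21.0 kg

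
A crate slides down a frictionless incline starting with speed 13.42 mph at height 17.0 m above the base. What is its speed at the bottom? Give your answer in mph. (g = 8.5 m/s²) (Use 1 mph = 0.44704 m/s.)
Convert to SI: v₀ = 5.99928 m/s, h = 17.0 m
½mv₀² + mgh = ½mv² ⇒ v = √(v₀² + 2gh) = √(5.99928² + 2·8.5·17.0) = 18.0275 m/s = 40.33 mph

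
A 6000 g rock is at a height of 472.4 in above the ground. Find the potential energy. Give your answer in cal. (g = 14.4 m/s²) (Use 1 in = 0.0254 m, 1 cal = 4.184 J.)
Convert to SI: m = 6.0 kg, h = 11.999 m
PE = mgh = (6.0)(14.4)(11.999) = 1036.71 J = 247.8 cal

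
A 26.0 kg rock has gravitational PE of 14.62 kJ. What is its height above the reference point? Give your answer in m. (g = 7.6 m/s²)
Convert to SI: m = 26.0 kg, PE = 14620.0 J
h = PE/(mg) = 14620.0/(26.0·7.6) = 73.99 m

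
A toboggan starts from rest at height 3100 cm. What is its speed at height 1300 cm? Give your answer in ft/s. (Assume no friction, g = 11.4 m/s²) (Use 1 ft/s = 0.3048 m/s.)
Convert to SI: h₁−h₂ = 18.0 m
mgh₁ = mgh₂ + ½mv² ⇒ v = √(2g(h₁−h₂)) = √(2·11.4·18.0) = 20.2583 m/s = 66.46 ft/s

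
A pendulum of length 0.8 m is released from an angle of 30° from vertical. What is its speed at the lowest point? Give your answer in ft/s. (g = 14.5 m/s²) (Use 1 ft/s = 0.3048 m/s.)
h = L(1 − cosθ) = 0.8(1 − cos30°) = 0.10718 m
v = √(2gh) = √(2·14.5·0.10718) = 1.76301 m/s = 5.784 ft/s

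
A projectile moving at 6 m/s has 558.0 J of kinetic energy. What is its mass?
m = 2·KE/v² = 2·558.0/(6)² = 31.0 kg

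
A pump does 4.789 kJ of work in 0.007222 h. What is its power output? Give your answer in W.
Convert to SI: W = 4789.0 J, t = 25.9992 s
P = W/t = 4789.0/25.9992 = 184.2 W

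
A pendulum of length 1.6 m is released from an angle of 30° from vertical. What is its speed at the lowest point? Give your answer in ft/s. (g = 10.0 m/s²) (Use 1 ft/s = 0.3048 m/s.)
h = L(1 − cosθ) = 1.6(1 − cos30°) = 0.214359 m
v = √(2gh) = √(2·10.0·0.214359) = 2.07055 m/s = 6.793 ft/s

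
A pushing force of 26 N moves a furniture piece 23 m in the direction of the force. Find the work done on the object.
W = F·d = (26)(23) = 598.0 J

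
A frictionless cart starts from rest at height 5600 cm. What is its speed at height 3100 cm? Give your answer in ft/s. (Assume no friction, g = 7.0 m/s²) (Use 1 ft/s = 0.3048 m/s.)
Convert to SI: h₁−h₂ = 25.0 m
mgh₁ = mgh₂ + ½mv² ⇒ v = √(2g(h₁−h₂)) = √(2·7.0·25.0) = 18.7083 m/s = 61.38 ft/s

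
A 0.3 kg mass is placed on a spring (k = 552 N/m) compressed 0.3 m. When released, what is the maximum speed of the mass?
½kx² = ½mv² ⇒ v = x√(k/m) = (0.3)√(552/0.3) = 12.87 m/s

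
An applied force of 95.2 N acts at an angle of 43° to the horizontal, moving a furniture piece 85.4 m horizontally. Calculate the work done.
W = F·d·cosθ = (95.2)(85.4)cos(43°) = 5946 J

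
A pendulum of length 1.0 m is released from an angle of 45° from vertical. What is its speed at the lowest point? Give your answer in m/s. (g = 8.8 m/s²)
h = L(1 − cosθ) = 1.0(1 − cos45°) = 0.292893 m
v = √(2gh) = √(2·8.8·0.292893) = 2.27 m/s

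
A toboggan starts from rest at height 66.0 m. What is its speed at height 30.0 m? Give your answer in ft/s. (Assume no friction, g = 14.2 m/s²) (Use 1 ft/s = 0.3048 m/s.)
mgh₁ = mgh₂ + ½mv² ⇒ v = √(2g(h₁−h₂)) = √(2·14.2·36.0) = 31.975 m/s = 104.9 ft/s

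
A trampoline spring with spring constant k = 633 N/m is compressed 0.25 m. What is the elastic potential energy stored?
PE = ½kx² = ½(633)(0.25)² = 19.78 J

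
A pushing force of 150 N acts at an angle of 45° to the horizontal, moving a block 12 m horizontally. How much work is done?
W = F·d·cosθ = (150)(12)cos(45°) = 1273 J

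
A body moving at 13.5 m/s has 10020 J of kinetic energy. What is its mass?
m = 2·KE/v² = 2·10020/(13.5)² = 110.0 kg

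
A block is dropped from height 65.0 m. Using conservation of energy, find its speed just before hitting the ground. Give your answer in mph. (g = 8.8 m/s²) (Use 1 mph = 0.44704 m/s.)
mgh = ½mv² ⇒ v = √(2gh) = √(2·8.8·65.0) = 33.8231 m/s = 75.66 mph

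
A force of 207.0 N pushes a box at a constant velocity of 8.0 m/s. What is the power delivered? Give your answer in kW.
P = Fv = (207.0)(8.0) = 1656.0 W = 1.656 kW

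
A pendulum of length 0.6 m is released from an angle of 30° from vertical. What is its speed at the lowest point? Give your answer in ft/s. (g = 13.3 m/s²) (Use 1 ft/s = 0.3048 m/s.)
h = L(1 − cosθ) = 0.6(1 − cos30°) = 0.0803848 m
v = √(2gh) = √(2·13.3·0.0803848) = 1.46227 m/s = 4.797 ft/s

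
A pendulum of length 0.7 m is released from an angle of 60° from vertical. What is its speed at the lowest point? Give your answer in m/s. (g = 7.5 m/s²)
h = L(1 − cosθ) = 0.7(1 − cos60°) = 0.35 m
v = √(2gh) = √(2·7.5·0.35) = 2.291 m/s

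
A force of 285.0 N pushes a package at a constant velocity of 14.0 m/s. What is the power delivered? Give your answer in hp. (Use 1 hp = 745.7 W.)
P = Fv = (285.0)(14.0) = 3990.0 W = 5.351 hp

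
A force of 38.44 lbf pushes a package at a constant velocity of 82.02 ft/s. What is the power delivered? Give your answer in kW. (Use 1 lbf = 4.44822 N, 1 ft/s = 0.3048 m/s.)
Convert to SI: F = 170.99 N, v = 24.9997 m/s
P = Fv = (170.99)(24.9997) = 4274.69 W = 4.275 kW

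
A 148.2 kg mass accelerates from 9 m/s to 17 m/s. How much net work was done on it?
W = ΔKE = ½m(v₂² − v₁²) = ½(148.2)(17² − 9²) = 15412.8 J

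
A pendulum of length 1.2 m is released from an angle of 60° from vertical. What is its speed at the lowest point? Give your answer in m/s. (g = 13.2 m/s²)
h = L(1 − cosθ) = 1.2(1 − cos60°) = 0.6 m
v = √(2gh) = √(2·13.2·0.6) = 3.98 m/s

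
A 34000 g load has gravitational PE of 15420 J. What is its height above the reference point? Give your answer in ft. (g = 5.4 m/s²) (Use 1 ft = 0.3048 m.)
Convert to SI: m = 34.0 kg, PE = 15420.0 J
h = PE/(mg) = 15420.0/(34.0·5.4) = 83.9869 m = 275.5 ft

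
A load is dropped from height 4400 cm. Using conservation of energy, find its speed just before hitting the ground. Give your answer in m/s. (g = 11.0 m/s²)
Convert to SI: h = 44.0 m
mgh = ½mv² ⇒ v = √(2gh) = √(2·11.0·44.0) = 31.11 m/s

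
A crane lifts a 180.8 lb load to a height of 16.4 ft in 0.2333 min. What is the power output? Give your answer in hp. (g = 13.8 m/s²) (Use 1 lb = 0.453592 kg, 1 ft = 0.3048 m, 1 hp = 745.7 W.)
Convert to SI: m = 82.0094 kg, h = 4.99872 m, t = 13.998 s
P = mgh/t = (82.0094)(13.8)(4.99872)/13.998 = 404.144 W = 0.542 hp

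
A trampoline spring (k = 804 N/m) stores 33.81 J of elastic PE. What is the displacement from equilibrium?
x = √(2·PE/k) = √(2·33.81/804) = 0.29 m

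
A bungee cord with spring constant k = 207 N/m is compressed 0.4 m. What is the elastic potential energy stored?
PE = ½kx² = ½(207)(0.4)² = 16.56 J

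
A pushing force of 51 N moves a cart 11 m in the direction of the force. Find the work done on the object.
W = F·d = (51)(11) = 561.0 J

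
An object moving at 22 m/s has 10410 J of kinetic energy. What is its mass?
m = 2·KE/v² = 2·10410/(22)² = 43.02 kg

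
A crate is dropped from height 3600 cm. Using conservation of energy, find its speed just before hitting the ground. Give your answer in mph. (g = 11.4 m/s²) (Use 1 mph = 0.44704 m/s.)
Convert to SI: h = 36.0 m
mgh = ½mv² ⇒ v = √(2gh) = √(2·11.4·36.0) = 28.6496 m/s = 64.09 mph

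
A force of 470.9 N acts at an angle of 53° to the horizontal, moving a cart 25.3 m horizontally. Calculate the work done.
W = F·d·cosθ = (470.9)(25.3)cos(53°) = 7170 J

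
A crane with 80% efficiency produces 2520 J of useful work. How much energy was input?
W_in = W_out/η = 2520/0.8 = 3150 J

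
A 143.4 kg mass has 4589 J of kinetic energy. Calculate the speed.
v = √(2·KE/m) = √(2·4589/143.4) = 8.0 m/s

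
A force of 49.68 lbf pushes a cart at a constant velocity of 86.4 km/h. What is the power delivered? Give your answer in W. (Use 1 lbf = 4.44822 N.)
Convert to SI: F = 220.988 N, v = 24.0 m/s
P = Fv = (220.988)(24.0) = 5304 W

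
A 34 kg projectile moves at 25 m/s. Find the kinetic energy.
KE = ½mv² = ½(34)(25)² = 10625.0 J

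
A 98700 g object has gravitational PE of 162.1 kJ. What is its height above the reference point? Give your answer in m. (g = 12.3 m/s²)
Convert to SI: m = 98.7 kg, PE = 162100 J
h = PE/(mg) = 162100/(98.7·12.3) = 133.5 m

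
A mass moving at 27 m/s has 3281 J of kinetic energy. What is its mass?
m = 2·KE/v² = 2·3281/(27)² = 9.001 kg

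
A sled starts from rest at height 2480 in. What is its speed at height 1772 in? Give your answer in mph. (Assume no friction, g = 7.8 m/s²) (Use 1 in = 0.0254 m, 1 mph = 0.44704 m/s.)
Convert to SI: h₁−h₂ = 17.9832 m
mgh₁ = mgh₂ + ½mv² ⇒ v = √(2g(h₁−h₂)) = √(2·7.8·17.9832) = 16.7493 m/s = 37.47 mph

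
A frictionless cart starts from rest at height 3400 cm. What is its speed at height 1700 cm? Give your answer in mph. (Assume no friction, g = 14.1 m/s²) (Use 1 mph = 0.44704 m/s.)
Convert to SI: h₁−h₂ = 17.0 m
mgh₁ = mgh₂ + ½mv² ⇒ v = √(2g(h₁−h₂)) = √(2·14.1·17.0) = 21.8952 m/s = 48.98 mph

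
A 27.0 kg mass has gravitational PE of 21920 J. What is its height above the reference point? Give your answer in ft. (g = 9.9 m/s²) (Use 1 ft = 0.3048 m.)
h = PE/(mg) = 21920.0/(27.0·9.9) = 82.0052 m = 269.0 ft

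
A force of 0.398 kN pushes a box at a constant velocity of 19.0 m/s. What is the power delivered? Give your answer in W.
Convert to SI: F = 398.0 N, v = 19.0 m/s
P = Fv = (398.0)(19.0) = 7562 W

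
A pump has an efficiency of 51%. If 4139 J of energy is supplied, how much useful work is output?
W_out = η·W_in = 0.51·4139 = 2110.89 J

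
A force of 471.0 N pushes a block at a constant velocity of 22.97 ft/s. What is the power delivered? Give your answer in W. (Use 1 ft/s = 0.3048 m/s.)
Convert to SI: F = 471.0 N, v = 7.00126 m/s
P = Fv = (471.0)(7.00126) = 3298 W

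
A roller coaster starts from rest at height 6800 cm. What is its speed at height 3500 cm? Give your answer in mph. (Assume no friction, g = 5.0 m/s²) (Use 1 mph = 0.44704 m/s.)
Convert to SI: h₁−h₂ = 33.0 m
mgh₁ = mgh₂ + ½mv² ⇒ v = √(2g(h₁−h₂)) = √(2·5.0·33.0) = 18.1659 m/s = 40.64 mph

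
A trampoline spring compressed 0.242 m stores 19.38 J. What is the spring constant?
k = 2·PE/x² = 2·19.38/(0.242)² = 661.8 N/m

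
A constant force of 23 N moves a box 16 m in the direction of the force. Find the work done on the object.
W = F·d = (23)(16) = 368.0 J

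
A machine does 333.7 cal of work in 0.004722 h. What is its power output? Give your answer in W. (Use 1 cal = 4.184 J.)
Convert to SI: W = 1396.2 J, t = 16.9992 s
P = W/t = 1396.2/16.9992 = 82.13 W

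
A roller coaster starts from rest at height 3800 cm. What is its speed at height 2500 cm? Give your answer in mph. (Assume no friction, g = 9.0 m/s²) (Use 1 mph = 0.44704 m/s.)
Convert to SI: h₁−h₂ = 13.0 m
mgh₁ = mgh₂ + ½mv² ⇒ v = √(2g(h₁−h₂)) = √(2·9.0·13.0) = 15.2971 m/s = 34.22 mph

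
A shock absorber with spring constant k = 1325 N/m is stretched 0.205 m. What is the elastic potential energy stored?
PE = ½kx² = ½(1325)(0.205)² = 27.84 J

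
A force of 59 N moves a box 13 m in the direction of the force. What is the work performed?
W = F·d = (59)(13) = 767.0 J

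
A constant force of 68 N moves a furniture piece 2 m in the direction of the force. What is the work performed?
W = F·d = (68)(2) = 136.0 J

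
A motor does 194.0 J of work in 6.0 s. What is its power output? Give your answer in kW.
P = W/t = 194.0/6.0 = 32.3333 W = 0.03233 kW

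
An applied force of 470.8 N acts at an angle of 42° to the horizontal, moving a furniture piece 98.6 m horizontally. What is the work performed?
W = F·d·cosθ = (470.8)(98.6)cos(42°) = 34500 J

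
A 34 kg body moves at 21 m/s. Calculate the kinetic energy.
KE = ½mv² = ½(34)(21)² = 7497.0 J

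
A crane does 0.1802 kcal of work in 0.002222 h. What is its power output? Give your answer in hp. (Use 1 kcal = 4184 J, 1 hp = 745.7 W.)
Convert to SI: W = 753.957 J, t = 7.9992 s
P = W/t = 753.957/7.9992 = 94.254 W = 0.1264 hp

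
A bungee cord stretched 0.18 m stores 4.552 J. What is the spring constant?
k = 2·PE/x² = 2·4.552/(0.18)² = 281.0 N/m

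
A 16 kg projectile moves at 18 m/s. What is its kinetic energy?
KE = ½mv² = ½(16)(18)² = 2592.0 J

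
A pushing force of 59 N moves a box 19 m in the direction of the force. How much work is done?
W = F·d = (59)(19) = 1121 J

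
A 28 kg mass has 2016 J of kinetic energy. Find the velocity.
v = √(2·KE/m) = √(2·2016/28) = 12.0 m/s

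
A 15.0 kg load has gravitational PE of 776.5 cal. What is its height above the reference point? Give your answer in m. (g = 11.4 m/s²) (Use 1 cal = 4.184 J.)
Convert to SI: m = 15.0 kg, PE = 3248.88 J
h = PE/(mg) = 3248.88/(15.0·11.4) = 19.0 m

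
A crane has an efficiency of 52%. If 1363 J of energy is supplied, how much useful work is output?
W_out = η·W_in = 0.52·1363 = 708.76 J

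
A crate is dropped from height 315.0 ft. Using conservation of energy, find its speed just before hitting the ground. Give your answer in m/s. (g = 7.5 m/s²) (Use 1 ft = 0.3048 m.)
Convert to SI: h = 96.012 m
mgh = ½mv² ⇒ v = √(2gh) = √(2·7.5·96.012) = 37.95 m/s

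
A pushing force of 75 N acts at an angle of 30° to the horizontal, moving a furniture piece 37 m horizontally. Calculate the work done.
W = F·d·cosθ = (75)(37)cos(30°) = 2403 J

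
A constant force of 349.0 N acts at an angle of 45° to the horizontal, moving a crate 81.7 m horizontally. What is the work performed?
W = F·d·cosθ = (349.0)(81.7)cos(45°) = 20160 J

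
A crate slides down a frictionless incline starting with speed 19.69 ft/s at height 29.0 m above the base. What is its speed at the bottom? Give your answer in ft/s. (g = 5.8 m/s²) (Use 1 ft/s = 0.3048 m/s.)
Convert to SI: v₀ = 6.00151 m/s, h = 29.0 m
½mv₀² + mgh = ½mv² ⇒ v = √(v₀² + 2gh) = √(6.00151² + 2·5.8·29.0) = 19.2981 m/s = 63.31 ft/s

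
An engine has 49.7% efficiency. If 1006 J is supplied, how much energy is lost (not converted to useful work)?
W_lost = W_in(1 − η) = 1006·(1 − 0.497) = 506.0 J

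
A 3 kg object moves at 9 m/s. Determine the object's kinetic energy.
KE = ½mv² = ½(3)(9)² = 121.5 J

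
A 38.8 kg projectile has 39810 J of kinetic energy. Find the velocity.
v = √(2·KE/m) = √(2·39810/38.8) = 45.3 m/s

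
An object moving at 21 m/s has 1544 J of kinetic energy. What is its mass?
m = 2·KE/v² = 2·1544/(21)² = 7.002 kg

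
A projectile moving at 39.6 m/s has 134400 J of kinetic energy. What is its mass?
m = 2·KE/v² = 2·134400/(39.6)² = 171.4 kg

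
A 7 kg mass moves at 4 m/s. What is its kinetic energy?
KE = ½mv² = ½(7)(4)² = 56.0 J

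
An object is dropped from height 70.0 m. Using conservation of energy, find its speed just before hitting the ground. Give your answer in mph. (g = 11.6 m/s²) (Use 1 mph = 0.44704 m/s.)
mgh = ½mv² ⇒ v = √(2gh) = √(2·11.6·70.0) = 40.2989 m/s = 90.15 mph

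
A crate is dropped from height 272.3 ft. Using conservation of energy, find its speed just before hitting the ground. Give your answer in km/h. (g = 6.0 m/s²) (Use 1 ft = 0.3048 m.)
Convert to SI: h = 82.997 m
mgh = ½mv² ⇒ v = √(2gh) = √(2·6.0·82.997) = 31.5589 m/s = 113.6 km/h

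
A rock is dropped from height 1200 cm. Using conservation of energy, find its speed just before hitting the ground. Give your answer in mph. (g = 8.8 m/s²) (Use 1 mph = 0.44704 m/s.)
Convert to SI: h = 12.0 m
mgh = ½mv² ⇒ v = √(2gh) = √(2·8.8·12.0) = 14.5327 m/s = 32.51 mph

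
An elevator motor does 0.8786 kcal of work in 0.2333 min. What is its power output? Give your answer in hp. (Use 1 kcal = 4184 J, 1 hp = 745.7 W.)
Convert to SI: W = 3676.06 J, t = 13.998 s
P = W/t = 3676.06/13.998 = 262.613 W = 0.3522 hp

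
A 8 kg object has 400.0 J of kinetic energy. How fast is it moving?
v = √(2·KE/m) = √(2·400.0/8) = 10.0 m/s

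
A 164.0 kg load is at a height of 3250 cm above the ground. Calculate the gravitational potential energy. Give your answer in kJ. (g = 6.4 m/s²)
Convert to SI: m = 164.0 kg, h = 32.5 m
PE = mgh = (164.0)(6.4)(32.5) = 34112.0 J = 34.11 kJ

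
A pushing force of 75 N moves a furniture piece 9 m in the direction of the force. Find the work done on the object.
W = F·d = (75)(9) = 675.0 J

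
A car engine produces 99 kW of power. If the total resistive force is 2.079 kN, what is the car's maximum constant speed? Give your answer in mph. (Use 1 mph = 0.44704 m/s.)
Convert to SI: F = 2079.0 N
P = Fv ⇒ v = P/F = 99000 W/2079.0 N = 47.619 m/s = 106.5 mph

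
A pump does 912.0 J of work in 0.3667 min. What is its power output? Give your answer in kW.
Convert to SI: W = 912.0 J, t = 22.002 s
P = W/t = 912.0/22.002 = 41.4508 W = 0.04145 kW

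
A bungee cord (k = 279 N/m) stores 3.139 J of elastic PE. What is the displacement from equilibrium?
x = √(2·PE/k) = √(2·3.139/279) = 0.15 m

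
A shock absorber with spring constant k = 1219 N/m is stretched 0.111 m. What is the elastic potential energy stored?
PE = ½kx² = ½(1219)(0.111)² = 7.51 J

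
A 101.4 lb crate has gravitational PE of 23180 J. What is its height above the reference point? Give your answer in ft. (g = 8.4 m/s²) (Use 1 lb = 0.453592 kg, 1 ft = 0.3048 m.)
Convert to SI: m = 45.9942 kg, PE = 23180.0 J
h = PE/(mg) = 23180.0/(45.9942·8.4) = 59.9972 m = 196.8 ft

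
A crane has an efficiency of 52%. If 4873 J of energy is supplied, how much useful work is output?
W_out = η·W_in = 0.52·4873 = 2533.96 J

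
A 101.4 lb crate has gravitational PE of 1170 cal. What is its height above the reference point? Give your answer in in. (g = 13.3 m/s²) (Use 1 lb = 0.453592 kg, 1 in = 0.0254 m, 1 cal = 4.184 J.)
Convert to SI: m = 45.9942 kg, PE = 4895.28 J
h = PE/(mg) = 4895.28/(45.9942·13.3) = 8.00244 m = 315.1 in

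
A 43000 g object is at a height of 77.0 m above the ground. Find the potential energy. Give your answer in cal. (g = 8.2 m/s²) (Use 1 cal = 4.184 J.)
Convert to SI: m = 43.0 kg, h = 77.0 m
PE = mgh = (43.0)(8.2)(77.0) = 27150.2 J = 6489 cal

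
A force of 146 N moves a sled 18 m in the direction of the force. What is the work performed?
W = F·d = (146)(18) = 2628 J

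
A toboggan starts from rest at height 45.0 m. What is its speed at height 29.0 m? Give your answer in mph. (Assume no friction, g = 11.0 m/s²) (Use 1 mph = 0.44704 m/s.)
mgh₁ = mgh₂ + ½mv² ⇒ v = √(2g(h₁−h₂)) = √(2·11.0·16.0) = 18.7617 m/s = 41.97 mph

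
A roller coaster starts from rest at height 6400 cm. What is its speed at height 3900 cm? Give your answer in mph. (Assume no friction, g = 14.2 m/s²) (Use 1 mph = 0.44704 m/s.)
Convert to SI: h₁−h₂ = 25.0 m
mgh₁ = mgh₂ + ½mv² ⇒ v = √(2g(h₁−h₂)) = √(2·14.2·25.0) = 26.64583 m/s = 59.61 mph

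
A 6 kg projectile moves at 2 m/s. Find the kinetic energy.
KE = ½mv² = ½(6)(2)² = 12.0 J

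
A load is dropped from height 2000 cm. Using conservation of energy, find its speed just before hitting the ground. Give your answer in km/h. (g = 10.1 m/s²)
Convert to SI: h = 20.0 m
mgh = ½mv² ⇒ v = √(2gh) = √(2·10.1·20.0) = 20.0998 m/s = 72.36 km/h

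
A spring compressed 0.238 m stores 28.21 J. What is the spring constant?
k = 2·PE/x² = 2·28.21/(0.238)² = 996.0 N/m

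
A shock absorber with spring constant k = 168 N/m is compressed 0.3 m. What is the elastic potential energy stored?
PE = ½kx² = ½(168)(0.3)² = 7.56 J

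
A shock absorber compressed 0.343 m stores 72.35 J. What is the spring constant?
k = 2·PE/x² = 2·72.35/(0.343)² = 1230 N/m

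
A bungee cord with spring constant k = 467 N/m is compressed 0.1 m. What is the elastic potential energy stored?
PE = ½kx² = ½(467)(0.1)² = 2.335 J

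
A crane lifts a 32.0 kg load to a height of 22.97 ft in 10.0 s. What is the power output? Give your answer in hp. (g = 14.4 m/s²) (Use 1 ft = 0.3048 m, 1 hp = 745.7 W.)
Convert to SI: m = 32.0 kg, h = 7.00126 m, t = 10.0 s
P = mgh/t = (32.0)(14.4)(7.00126)/10.0 = 322.618 W = 0.4326 hp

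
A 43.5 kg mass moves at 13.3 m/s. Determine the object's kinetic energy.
KE = ½mv² = ½(43.5)(13.3)² = 3847 J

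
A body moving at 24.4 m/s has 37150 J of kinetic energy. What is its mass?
m = 2·KE/v² = 2·37150/(24.4)² = 124.8 kg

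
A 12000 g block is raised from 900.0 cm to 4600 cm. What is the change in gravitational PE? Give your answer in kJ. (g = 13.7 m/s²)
Convert to SI: m = 12.0 kg, Δh = 37.0 m
ΔPE = mgΔh = (12.0)(13.7)(37.0) = 6082.8 J = 6.083 kJ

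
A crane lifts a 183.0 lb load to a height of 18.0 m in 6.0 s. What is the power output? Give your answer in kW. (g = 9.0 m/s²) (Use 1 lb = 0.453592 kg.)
Convert to SI: m = 83.0073 kg, h = 18.0 m, t = 6.0 s
P = mgh/t = (83.0073)(9.0)(18.0)/6.0 = 2241.2 W = 2.241 kW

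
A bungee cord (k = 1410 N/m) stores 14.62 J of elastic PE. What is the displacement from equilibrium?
x = √(2·PE/k) = √(2·14.62/1410) = 0.144 m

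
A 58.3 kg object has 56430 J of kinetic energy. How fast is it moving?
v = √(2·KE/m) = √(2·56430/58.3) = 44.0 m/s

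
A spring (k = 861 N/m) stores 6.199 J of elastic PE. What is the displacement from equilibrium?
x = √(2·PE/k) = √(2·6.199/861) = 0.12 m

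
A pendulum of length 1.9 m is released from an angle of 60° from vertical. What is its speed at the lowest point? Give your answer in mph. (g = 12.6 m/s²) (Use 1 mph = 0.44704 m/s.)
h = L(1 − cosθ) = 1.9(1 − cos60°) = 0.95 m
v = √(2gh) = √(2·12.6·0.95) = 4.89285 m/s = 10.94 mph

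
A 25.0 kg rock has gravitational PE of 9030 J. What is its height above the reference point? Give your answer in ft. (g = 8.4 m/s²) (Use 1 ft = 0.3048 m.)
h = PE/(mg) = 9030.0/(25.0·8.4) = 43.0 m = 141.1 ft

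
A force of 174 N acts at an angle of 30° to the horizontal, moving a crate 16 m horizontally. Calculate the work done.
W = F·d·cosθ = (174)(16)cos(30°) = 2411 J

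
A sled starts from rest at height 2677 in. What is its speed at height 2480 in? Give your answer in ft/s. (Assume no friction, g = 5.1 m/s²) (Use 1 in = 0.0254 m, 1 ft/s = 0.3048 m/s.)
Convert to SI: h₁−h₂ = 5.0038 m
mgh₁ = mgh₂ + ½mv² ⇒ v = √(2g(h₁−h₂)) = √(2·5.1·5.0038) = 7.14414 m/s = 23.44 ft/s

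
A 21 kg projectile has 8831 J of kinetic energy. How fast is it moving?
v = √(2·KE/m) = √(2·8831/21) = 29.0 m/s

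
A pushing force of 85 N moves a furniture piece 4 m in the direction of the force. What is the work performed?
W = F·d = (85)(4) = 340.0 J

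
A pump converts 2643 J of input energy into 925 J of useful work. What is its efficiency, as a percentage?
η = W_out/W_in = 925/2643 = 35.0%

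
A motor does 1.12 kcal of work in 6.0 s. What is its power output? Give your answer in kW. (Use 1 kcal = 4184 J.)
Convert to SI: W = 4686.08 J, t = 6.0 s
P = W/t = 4686.08/6.0 = 781.013 W = 0.781 kW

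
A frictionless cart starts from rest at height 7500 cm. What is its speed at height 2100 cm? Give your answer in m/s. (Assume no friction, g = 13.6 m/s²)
Convert to SI: h₁−h₂ = 54.0 m
mgh₁ = mgh₂ + ½mv² ⇒ v = √(2g(h₁−h₂)) = √(2·13.6·54.0) = 38.32 m/s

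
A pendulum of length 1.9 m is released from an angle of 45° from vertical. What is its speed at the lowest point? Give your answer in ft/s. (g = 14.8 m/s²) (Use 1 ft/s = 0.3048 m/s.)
h = L(1 − cosθ) = 1.9(1 − cos45°) = 0.556497 m
v = √(2gh) = √(2·14.8·0.556497) = 4.05861 m/s = 13.32 ft/s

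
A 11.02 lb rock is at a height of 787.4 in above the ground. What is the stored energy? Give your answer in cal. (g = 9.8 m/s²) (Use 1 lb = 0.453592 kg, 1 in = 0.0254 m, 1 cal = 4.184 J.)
Convert to SI: m = 4.99858 kg, h = 20.0 m
PE = mgh = (4.99858)(9.8)(20.0) = 979.72 J = 234.2 cal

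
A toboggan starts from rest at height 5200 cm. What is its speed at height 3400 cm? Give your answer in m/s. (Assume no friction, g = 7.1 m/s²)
Convert to SI: h₁−h₂ = 18.0 m
mgh₁ = mgh₂ + ½mv² ⇒ v = √(2g(h₁−h₂)) = √(2·7.1·18.0) = 15.99 m/s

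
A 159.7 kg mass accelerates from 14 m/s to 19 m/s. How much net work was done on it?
W = ΔKE = ½m(v₂² − v₁²) = ½(159.7)(19² − 14²) = 13175.25 J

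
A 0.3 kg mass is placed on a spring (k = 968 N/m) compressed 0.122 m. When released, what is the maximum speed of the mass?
½kx² = ½mv² ⇒ v = x√(k/m) = (0.122)√(968/0.3) = 6.93 m/s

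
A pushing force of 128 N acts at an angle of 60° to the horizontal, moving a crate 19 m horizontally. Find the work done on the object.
W = F·d·cosθ = (128)(19)cos(60°) = 1216 J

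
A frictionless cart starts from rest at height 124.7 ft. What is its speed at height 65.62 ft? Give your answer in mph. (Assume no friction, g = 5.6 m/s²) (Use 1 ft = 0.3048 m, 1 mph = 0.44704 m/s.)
Convert to SI: h₁−h₂ = 18.0076 m
mgh₁ = mgh₂ + ½mv² ⇒ v = √(2g(h₁−h₂)) = √(2·5.6·18.0076) = 14.2016 m/s = 31.77 mph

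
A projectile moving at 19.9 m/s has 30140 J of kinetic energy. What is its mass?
m = 2·KE/v² = 2·30140/(19.9)² = 152.2 kg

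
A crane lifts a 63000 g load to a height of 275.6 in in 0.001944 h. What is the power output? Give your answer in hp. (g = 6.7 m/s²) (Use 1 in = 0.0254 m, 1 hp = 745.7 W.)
Convert to SI: m = 63.0 kg, h = 7.00024 m, t = 6.9984 s
P = mgh/t = (63.0)(6.7)(7.00024)/6.9984 = 422.211 W = 0.5662 hp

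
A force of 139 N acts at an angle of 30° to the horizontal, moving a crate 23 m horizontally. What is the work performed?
W = F·d·cosθ = (139)(23)cos(30°) = 2769 J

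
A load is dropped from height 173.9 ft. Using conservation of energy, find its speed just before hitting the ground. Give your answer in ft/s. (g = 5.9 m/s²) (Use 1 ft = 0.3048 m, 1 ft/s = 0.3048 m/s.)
Convert to SI: h = 53.0047 m
mgh = ½mv² ⇒ v = √(2gh) = √(2·5.9·53.0047) = 25.0091 m/s = 82.05 ft/s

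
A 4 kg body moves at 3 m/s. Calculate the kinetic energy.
KE = ½mv² = ½(4)(3)² = 18.0 J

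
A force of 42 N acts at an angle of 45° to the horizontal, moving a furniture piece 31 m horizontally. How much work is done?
W = F·d·cosθ = (42)(31)cos(45°) = 920.7 J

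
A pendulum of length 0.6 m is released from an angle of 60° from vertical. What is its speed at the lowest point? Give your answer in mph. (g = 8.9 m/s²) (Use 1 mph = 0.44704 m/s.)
h = L(1 − cosθ) = 0.6(1 − cos60°) = 0.3 m
v = √(2gh) = √(2·8.9·0.3) = 2.31084 m/s = 5.169 mph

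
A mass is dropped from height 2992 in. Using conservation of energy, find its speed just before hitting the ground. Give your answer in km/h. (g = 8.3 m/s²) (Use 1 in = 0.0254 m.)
Convert to SI: h = 75.9968 m
mgh = ½mv² ⇒ v = √(2gh) = √(2·8.3·75.9968) = 35.5183 m/s = 127.9 km/h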